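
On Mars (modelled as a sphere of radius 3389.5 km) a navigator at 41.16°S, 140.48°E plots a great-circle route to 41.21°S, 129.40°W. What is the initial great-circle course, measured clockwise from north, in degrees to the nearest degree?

Δλ = 90.120° = 1.5729 rad.
y = sin Δλ · cos φ₂ = (1.0000)(0.7523) = 0.7523
x = cos φ₁ sin φ₂ − sin φ₁ cos φ₂ cos Δλ = (0.7529)(-0.6588) − (-0.6582)(0.7523)(-0.0021) = -0.4970
θ = atan2(y, x) = 123.45°, so the bearing is 123°.

123°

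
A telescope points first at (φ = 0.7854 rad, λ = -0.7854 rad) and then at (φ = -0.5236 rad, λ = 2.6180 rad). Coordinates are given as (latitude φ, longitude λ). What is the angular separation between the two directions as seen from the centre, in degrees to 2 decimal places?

160.92°

With latitudes φ₁ = 45.000°, φ₂ = -30.000° and longitude difference Δλ = -165.000°:
cos c = sin φ₁ sin φ₂ + cos φ₁ cos φ₂ cos Δλ = (0.7071)(-0.5000) + (0.7071)(0.8660)(-0.9659) = -0.94506,
so c = arccos(-0.94506) = 2.80857 rad.
So the angular separation is 160.92°.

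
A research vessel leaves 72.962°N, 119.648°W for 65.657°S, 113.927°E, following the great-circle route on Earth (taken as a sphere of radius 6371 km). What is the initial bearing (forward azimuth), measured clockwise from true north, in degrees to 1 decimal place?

With φ₁ = 1.2734, φ₂ = -1.1459, Δλ = -2.2065 rad, the forward-azimuth formula gives
θ = atan2( sin Δλ cos φ₂ , cos φ₁ sin φ₂ − sin φ₁ cos φ₂ cos Δλ ) = atan2(-0.3317, -0.0329) = -95.67°.
Adding 360° brings this into [0°, 360°): 264.3°.

264.3°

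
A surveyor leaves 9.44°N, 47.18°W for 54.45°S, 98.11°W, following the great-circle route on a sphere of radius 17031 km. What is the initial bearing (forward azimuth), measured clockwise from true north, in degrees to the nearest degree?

With φ₁ = 0.1648, φ₂ = -0.9503, Δλ = -0.8889 rad, the forward-azimuth formula gives
θ = atan2( sin Δλ cos φ₂ , cos φ₁ sin φ₂ − sin φ₁ cos φ₂ cos Δλ ) = atan2(-0.4514, -0.8627) = -152.38°.
Adding 360° brings this into [0°, 360°): 208°.

208°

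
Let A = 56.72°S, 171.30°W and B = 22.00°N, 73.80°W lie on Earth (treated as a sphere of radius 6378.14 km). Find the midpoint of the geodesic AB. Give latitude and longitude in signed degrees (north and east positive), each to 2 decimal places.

Central angle δ = 1.9601 rad. Interpolating on the sphere with fraction f = 0.5:
P = [sin((1−f)δ)·A + sin(fδ)·B] / sin δ = 0.8977·A + 0.8977·B in Cartesian coordinates,
giving P = (-0.2547, -0.8738, -0.4142), i.e. latitude -24.47°, longitude -106.25°.

-24.47°, -106.25°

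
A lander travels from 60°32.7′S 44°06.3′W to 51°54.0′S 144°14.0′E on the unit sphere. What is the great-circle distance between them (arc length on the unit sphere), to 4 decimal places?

1.1756

Let φ₁ = -1.0567 rad, φ₂ = -0.9058 rad, and Δλ = -2.9961 rad.
cos c = sin φ₁ sin φ₂ + cos φ₁ cos φ₂ cos Δλ = (-0.8707)(-0.7869) + (0.4917)(0.6170)(-0.9894) = 0.38500,
so c = arccos(0.38500) = 1.17558 rad.
On the unit sphere the arc length equals the central angle: 1.1756.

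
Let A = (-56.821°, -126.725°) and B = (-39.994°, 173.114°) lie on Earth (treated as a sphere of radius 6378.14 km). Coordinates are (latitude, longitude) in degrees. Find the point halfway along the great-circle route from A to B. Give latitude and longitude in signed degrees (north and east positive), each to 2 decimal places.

-52.34°, -162.32°

Central angle δ = 0.7280 rad. Interpolating on the sphere with fraction f = 0.5:
P = [sin((1−f)δ)·A + sin(fδ)·B] / sin δ = 0.5351·A + 0.5351·B in Cartesian coordinates,
giving P = (-0.5820, -0.1855, -0.7917), i.e. latitude -52.34°, longitude -162.32°.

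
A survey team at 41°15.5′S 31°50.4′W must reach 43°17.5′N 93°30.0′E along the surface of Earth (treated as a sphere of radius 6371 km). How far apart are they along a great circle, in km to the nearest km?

15594 km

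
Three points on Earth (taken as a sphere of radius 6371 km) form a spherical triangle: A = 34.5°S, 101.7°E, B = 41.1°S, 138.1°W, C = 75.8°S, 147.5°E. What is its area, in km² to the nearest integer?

Side lengths (central angles): a = 0.8134, b = 0.8092, c = 1.5108 rad; semiperimeter s = 1.5668.
By l'Huilier's theorem, tan(E/4) = √[tan(s/2) tan((s−a)/2) tan((s−b)/2) tan((s−c)/2)], giving spherical excess E = 0.2645 rad.
Area = E·R² = 0.2645 × (6371)² ≈ 10737126 km².

10737126 km²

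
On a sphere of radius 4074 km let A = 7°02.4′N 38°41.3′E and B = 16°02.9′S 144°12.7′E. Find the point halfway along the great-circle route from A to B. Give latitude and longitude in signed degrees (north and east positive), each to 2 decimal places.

-7.42°, 90.24°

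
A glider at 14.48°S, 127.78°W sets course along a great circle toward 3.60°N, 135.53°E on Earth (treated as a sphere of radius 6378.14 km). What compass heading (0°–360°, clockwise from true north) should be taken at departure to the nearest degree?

With φ₁ = -0.2527, φ₂ = 0.0628, Δλ = -1.6876 rad, the forward-azimuth formula gives
θ = atan2( sin Δλ cos φ₂ , cos φ₁ sin φ₂ − sin φ₁ cos φ₂ cos Δλ ) = atan2(-0.9912, 0.0317) = -88.17°.
Adding 360° brings this into [0°, 360°): 272°.

272°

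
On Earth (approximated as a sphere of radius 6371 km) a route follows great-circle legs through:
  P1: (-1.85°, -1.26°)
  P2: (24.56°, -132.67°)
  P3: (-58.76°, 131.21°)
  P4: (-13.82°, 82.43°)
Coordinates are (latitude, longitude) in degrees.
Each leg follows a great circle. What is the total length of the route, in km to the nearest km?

Leg P1→P2: central angle 2.2328 rad, distance 14225.2 km.
Leg P2→P3: central angle 1.9885 rad, distance 12668.8 km.
Leg P3→P4: central angle 1.0050 rad, distance 6402.8 km.
Total: 14225.2 + 12668.8 + 6402.8 ≈ 33297 km.

33297 km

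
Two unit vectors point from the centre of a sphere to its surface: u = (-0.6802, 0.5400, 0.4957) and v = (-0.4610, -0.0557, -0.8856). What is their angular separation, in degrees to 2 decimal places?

98.95°

u·v = -0.1555; |u| = 1.0000, |v| = 1.0000.
cos θ = (u·v)/(|u||v|) = -0.1555, so θ = 98.95°.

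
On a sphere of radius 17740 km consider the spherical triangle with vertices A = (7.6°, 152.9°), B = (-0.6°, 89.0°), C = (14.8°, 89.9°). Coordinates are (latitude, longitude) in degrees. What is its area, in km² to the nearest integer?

Side lengths (central angles): a = 0.2692, b = 1.0828, c = 1.1211 rad; semiperimeter s = 1.2366.
By l'Huilier's theorem, tan(E/4) = √[tan(s/2) tan((s−a)/2) tan((s−b)/2) tan((s−c)/2)], giving spherical excess E = 0.1631 rad.
Area = E·R² = 0.1631 × (17740)² ≈ 51315442 km².

51315442 km²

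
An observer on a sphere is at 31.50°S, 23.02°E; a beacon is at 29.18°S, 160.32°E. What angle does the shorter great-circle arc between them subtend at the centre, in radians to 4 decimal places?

1.8675 rad

With latitudes φ₁ = -31.500°, φ₂ = -29.180° and longitude difference Δλ = 137.300°:
Haversine: a = sin²(Δφ/2) + cos φ₁ cos φ₂ sin²(Δλ/2) = 0.0004 + (0.8526)(0.8731)(0.8675) = 0.64617.
Central angle c = 2·arcsin(√a) = 1.86748 rad.
So the angular separation is 1.8675 rad.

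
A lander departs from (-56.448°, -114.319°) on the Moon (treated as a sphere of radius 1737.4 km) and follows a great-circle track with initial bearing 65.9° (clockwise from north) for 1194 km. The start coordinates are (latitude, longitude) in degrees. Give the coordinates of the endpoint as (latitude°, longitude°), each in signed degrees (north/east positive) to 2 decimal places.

Angular distance δ = d/R = 1194/1737.4 = 0.68723 rad; initial bearing θ = 1.1502 rad.
sin φ₂ = sin φ₁ cos δ + cos φ₁ sin δ cos θ = (-0.8334)(0.7730) + (0.5527)(0.6344)(0.4083) = -0.5010, so φ₂ = -30.07°.
Δλ = atan2(sin θ sin δ cos φ₁, cos δ − sin φ₁ sin φ₂) = atan2(0.3201, 0.3554) = 42.002°.
λ₂ = -114.319° + 42.002° = -72.32°.

-30.07°, -72.32°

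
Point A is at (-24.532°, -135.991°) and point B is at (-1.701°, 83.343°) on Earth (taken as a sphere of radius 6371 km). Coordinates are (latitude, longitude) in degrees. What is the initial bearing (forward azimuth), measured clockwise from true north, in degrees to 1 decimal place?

With φ₁ = -0.4282, φ₂ = -0.0297, Δλ = -2.4551 rad, the forward-azimuth formula gives
θ = atan2( sin Δλ cos φ₂ , cos φ₁ sin φ₂ − sin φ₁ cos φ₂ cos Δλ ) = atan2(-0.6336, -0.3480) = -118.78°.
Adding 360° brings this into [0°, 360°): 241.2°.

241.2°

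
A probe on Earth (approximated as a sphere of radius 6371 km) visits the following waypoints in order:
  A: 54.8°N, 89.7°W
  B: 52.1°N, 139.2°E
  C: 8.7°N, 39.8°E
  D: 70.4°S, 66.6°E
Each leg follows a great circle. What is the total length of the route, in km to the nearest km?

Leg A→B: central angle 1.1461 rad, distance 7301.9 km.
Leg B→C: central angle 1.5506 rad, distance 9878.9 km.
Leg C→D: central angle 1.4167 rad, distance 9025.9 km.
Total: 7301.9 + 9878.9 + 9025.9 ≈ 26207 km.

26207 km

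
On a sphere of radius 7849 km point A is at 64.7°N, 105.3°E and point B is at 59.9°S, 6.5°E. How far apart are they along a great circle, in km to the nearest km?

Let φ₁ = 1.1292 rad, φ₂ = -1.0455 rad, and Δλ = -1.7244 rad.
Haversine: a = sin²(Δφ/2) + cos φ₁ cos φ₂ sin²(Δλ/2) = 0.7839 + (0.4274)(0.5015)(0.5765) = 0.90748.
Central angle c = 2·arcsin(√a) = 2.52345 rad.
Distance = R·c = 7849 × 2.5235 ≈ 19807 km.

19807 km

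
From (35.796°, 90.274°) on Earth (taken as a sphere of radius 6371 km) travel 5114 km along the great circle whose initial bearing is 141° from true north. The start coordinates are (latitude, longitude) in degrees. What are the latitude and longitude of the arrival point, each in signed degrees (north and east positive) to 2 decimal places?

Angular distance δ = d/R = 5114/6371 = 0.80270 rad; initial bearing θ = 2.4609 rad.
sin φ₂ = sin φ₁ cos δ + cos φ₁ sin δ cos θ = (0.5849)(0.6948) + (0.8111)(0.7192)(-0.7771) = -0.0470, so φ₂ = -2.69°.
Δλ = atan2(sin θ sin δ cos φ₁, cos δ − sin φ₁ sin φ₂) = atan2(0.3671, 0.7223) = 26.945°.
λ₂ = 90.274° + 26.945° = 117.22°.

-2.69°, 117.22°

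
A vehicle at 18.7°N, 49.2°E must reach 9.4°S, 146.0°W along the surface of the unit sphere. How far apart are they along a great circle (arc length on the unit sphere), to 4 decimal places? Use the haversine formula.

With latitudes φ₁ = 18.700°, φ₂ = -9.400° and longitude difference Δλ = 164.800°:
Haversine: a = sin²(Δφ/2) + cos φ₁ cos φ₂ sin²(Δλ/2) = 0.0589 + (0.9472)(0.9866)(0.9825) = 0.97708.
Central angle c = 2·arcsin(√a) = 2.83765 rad.
On the unit sphere the arc length equals the central angle: 2.8377.

2.8377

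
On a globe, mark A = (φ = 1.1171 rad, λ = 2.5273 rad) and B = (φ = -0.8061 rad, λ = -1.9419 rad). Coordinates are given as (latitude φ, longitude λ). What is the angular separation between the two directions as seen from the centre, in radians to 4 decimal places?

In radians: φ₁ = 1.1171, φ₂ = -0.8061, Δλ = 103.934° = 1.8140 rad.
Haversine: a = sin²(Δφ/2) + cos φ₁ cos φ₂ sin²(Δλ/2) = 0.6726 + (0.4383)(0.6923)(0.6204) = 0.86083.
Central angle c = 2·arcsin(√a) = 2.37699 rad.
So the angular separation is 2.3770 rad.

2.3770 rad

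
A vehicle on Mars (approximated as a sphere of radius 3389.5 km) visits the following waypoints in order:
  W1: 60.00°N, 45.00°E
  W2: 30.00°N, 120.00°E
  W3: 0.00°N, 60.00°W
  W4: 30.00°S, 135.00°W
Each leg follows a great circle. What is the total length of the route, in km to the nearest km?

16802 km

Leg W1→W2: central angle 0.9943 rad, distance 3370.2 km.
Leg W2→W3: central angle 2.6180 rad, distance 8873.7 km.
Leg W3→W4: central angle 1.3447 rad, distance 4558.0 km.
Total: 3370.2 + 8873.7 + 4558.0 ≈ 16802 km.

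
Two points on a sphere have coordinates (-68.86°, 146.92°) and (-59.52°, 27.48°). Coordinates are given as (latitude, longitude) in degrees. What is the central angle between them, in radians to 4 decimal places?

With latitudes φ₁ = -68.860°, φ₂ = -59.520° and longitude difference Δλ = -119.440°:
Haversine: a = sin²(Δφ/2) + cos φ₁ cos φ₂ sin²(Δλ/2) = 0.0066 + (0.3606)(0.5072)(0.7458) = 0.14305.
Central angle c = 2·arcsin(√a) = 0.77575 rad.
So the angular separation is 0.7758 rad.

0.7758 rad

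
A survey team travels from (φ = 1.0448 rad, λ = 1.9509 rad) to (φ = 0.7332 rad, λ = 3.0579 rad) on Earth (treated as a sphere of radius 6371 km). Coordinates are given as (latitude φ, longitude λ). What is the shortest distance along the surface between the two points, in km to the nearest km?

4646 km

With latitudes φ₁ = 59.863°, φ₂ = 42.009° and longitude difference Δλ = 63.426°:
cos c = sin φ₁ sin φ₂ + cos φ₁ cos φ₂ cos Δλ = (0.8648)(0.6693) + (0.5021)(0.7430)(0.4473) = 0.74567,
so c = arccos(0.74567) = 0.72925 rad.
Distance = R·c = 6371 × 0.7293 ≈ 4646 km.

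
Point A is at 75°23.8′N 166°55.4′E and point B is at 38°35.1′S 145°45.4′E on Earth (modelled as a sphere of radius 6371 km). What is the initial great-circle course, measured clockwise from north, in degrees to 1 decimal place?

198.1°

Δλ = -21.167° = -0.3694 rad.
y = sin Δλ · cos φ₂ = (-0.3611)(0.7817) = -0.2823
x = cos φ₁ sin φ₂ − sin φ₁ cos φ₂ cos Δλ = (0.2521)(-0.6237) − (0.9677)(0.7817)(0.9325) = -0.8626
θ = atan2(y, x) = -161.88°; adding 360° gives 198.1°.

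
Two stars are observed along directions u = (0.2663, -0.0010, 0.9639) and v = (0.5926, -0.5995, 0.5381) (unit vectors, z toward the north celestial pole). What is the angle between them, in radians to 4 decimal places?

0.8271 rad

u·v = 0.6771; |u| = 1.0000, |v| = 1.0001.
cos θ = (u·v)/(|u||v|) = 0.6770, so θ = 0.8271 rad.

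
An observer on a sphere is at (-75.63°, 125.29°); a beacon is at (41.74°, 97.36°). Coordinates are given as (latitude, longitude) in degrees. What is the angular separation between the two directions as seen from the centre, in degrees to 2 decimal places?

In radians: φ₁ = -1.3200, φ₂ = 0.7285, Δλ = -27.930° = -0.4875 rad.
Haversine: a = sin²(Δφ/2) + cos φ₁ cos φ₂ sin²(Δλ/2) = 0.7299 + (0.2482)(0.7462)(0.0582) = 0.74065.
Central angle c = 2·arcsin(√a) = 2.07294 rad.
So the angular separation is 118.77°.

118.77°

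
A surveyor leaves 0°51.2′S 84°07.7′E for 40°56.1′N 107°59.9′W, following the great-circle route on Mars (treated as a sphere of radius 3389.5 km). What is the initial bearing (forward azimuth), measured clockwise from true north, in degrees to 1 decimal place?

13.8°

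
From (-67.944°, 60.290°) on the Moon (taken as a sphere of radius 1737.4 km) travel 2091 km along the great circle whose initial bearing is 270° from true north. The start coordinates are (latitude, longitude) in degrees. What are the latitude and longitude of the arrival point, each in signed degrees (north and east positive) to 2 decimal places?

-19.44°, -21.49°

Angular distance δ = d/R = 2091/1737.4 = 1.20352 rad; initial bearing θ = 4.7124 rad.
sin φ₂ = sin φ₁ cos δ + cos φ₁ sin δ cos θ = (-0.9268)(0.3591) + (0.3755)(0.9333)(-0.0000) = -0.3328, so φ₂ = -19.44°.
Δλ = atan2(sin θ sin δ cos φ₁, cos δ − sin φ₁ sin φ₂) = atan2(-0.3505, 0.0506) = -81.779°.
λ₂ = 60.290° − 81.779° = -21.49°.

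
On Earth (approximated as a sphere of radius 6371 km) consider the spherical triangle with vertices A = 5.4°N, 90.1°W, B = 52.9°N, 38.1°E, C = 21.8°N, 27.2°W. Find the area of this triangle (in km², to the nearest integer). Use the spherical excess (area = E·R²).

24624324 km²

Side lengths (central angles): a = 1.0119, b = 1.0973, c = 1.8716 rad; semiperimeter s = 1.9904.
By l'Huilier's theorem, tan(E/4) = √[tan(s/2) tan((s−a)/2) tan((s−b)/2) tan((s−c)/2)], giving spherical excess E = 0.6067 rad.
Area = E·R² = 0.6067 × (6371)² ≈ 24624324 km².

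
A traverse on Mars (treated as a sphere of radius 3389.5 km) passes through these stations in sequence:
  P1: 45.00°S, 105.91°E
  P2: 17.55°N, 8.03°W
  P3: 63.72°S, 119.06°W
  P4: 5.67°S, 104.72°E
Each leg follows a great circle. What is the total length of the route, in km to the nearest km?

19957 km

Leg P1→P2: central angle 2.0792 rad, distance 7047.5 km.
Leg P2→P3: central angle 2.0063 rad, distance 6800.3 km.
Leg P3→P4: central angle 1.8024 rad, distance 6109.2 km.
Total: 7047.5 + 6800.3 + 6109.2 ≈ 19957 km.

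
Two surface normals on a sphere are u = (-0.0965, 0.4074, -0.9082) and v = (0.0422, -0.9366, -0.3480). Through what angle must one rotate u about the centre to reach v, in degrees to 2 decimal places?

u·v = -0.0696; |u| = 1.0001, |v| = 1.0001.
cos θ = (u·v)/(|u||v|) = -0.0696, so θ = 93.99°.

93.99°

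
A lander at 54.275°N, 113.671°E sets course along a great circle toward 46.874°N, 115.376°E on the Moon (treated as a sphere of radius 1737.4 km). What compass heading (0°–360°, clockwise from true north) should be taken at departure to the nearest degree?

With φ₁ = 0.9473, φ₂ = 0.8181, Δλ = 0.0298 rad, the forward-azimuth formula gives
θ = atan2( sin Δλ cos φ₂ , cos φ₁ sin φ₂ − sin φ₁ cos φ₂ cos Δλ ) = atan2(0.0203, -0.1286) = 171.01°.
So the initial bearing is 171°.

171°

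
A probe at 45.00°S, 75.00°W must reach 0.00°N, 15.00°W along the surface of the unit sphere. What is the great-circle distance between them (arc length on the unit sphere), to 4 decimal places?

With latitudes φ₁ = -45.000°, φ₂ = 0.000° and longitude difference Δλ = 60.000°:
Haversine: a = sin²(Δφ/2) + cos φ₁ cos φ₂ sin²(Δλ/2) = 0.1464 + (0.7071)(1.0000)(0.2500) = 0.32322.
Central angle c = 2·arcsin(√a) = 1.20943 rad.
On the unit sphere the arc length equals the central angle: 1.2094.

1.2094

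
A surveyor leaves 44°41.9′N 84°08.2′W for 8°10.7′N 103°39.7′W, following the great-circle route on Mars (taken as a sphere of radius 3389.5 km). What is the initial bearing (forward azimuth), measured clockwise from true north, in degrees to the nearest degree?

211°

Δλ = -19.525° = -0.3408 rad.
y = sin Δλ · cos φ₂ = (-0.3342)(0.9898) = -0.3308
x = cos φ₁ sin φ₂ − sin φ₁ cos φ₂ cos Δλ = (0.7108)(0.1423) − (0.7034)(0.9898)(0.9425) = -0.5551
θ = atan2(y, x) = -149.21°; adding 360° gives 211°.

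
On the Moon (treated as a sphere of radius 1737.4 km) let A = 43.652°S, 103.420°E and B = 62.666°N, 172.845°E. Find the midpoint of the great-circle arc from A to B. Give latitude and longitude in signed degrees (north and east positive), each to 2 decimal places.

11.38°, 129.33°

Central angle δ = 2.0903 rad. Interpolating on the sphere with fraction f = 0.5:
P = [sin((1−f)δ)·A + sin(fδ)·B] / sin δ = 0.9965·A + 0.9965·B in Cartesian coordinates,
giving P = (-0.6213, 0.7583, 0.1974), i.e. latitude 11.38°, longitude 129.33°.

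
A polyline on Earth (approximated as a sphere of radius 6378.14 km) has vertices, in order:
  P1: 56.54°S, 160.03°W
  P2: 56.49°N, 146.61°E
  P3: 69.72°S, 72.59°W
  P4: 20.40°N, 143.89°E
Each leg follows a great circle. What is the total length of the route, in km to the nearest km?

45135 km

Leg P1→P2: central angle 2.1106 rad, distance 13461.6 km.
Leg P2→P3: central angle 2.7663 rad, distance 17643.7 km.
Leg P3→P4: central angle 2.1996 rad, distance 14029.4 km.
Total: 13461.6 + 17643.7 + 14029.4 ≈ 45135 km.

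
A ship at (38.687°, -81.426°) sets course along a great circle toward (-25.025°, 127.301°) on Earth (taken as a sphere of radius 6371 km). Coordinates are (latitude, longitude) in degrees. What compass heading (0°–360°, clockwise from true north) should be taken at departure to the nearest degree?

Δλ = -151.273° = -2.6402 rad.
y = sin Δλ · cos φ₂ = (-0.4806)(0.9061) = -0.4355
x = cos φ₁ sin φ₂ − sin φ₁ cos φ₂ cos Δλ = (0.7806)(-0.4230) − (0.6251)(0.9061)(-0.8769) = 0.1665
θ = atan2(y, x) = -69.08°; adding 360° gives 291°.

291°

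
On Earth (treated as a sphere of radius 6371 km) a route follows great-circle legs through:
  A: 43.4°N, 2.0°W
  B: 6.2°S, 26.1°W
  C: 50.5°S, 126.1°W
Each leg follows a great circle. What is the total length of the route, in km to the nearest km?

Leg A→B: central angle 0.9457 rad, distance 6025.2 km.
Leg B→C: central angle 1.5973 rad, distance 10176.2 km.
Total: 6025.2 + 10176.2 ≈ 16201 km.

16201 km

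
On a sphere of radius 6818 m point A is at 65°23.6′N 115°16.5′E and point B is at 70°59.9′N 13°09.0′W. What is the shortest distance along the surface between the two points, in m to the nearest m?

In radians: φ₁ = 1.1413, φ₂ = 1.2392, Δλ = -128.425° = -2.2414 rad.
cos c = sin φ₁ sin φ₂ + cos φ₁ cos φ₂ cos Δλ = (0.9092)(0.9455) + (0.4164)(0.3256)(-0.6215) = 0.77539,
so c = arccos(0.77539) = 0.68347 rad.
Distance = R·c = 6818 × 0.6835 ≈ 4660 m.

4660 m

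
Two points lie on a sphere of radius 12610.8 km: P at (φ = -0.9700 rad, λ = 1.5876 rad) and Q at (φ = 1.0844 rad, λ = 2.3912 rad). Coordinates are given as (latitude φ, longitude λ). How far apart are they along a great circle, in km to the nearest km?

In radians: φ₁ = -0.9700, φ₂ = 1.0844, Δλ = 46.043° = 0.8036 rad.
cos c = sin φ₁ sin φ₂ + cos φ₁ cos φ₂ cos Δλ = (-0.8249)(0.8840) + (0.5653)(0.4674)(0.6941) = -0.54580,
so c = arccos(-0.54580) = 2.14814 rad.
Distance = R·c = 12610.8 × 2.1481 ≈ 27090 km.

27090 km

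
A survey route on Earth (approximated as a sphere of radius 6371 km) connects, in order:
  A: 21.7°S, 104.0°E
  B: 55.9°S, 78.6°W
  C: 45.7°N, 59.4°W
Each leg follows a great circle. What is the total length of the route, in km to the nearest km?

22822 km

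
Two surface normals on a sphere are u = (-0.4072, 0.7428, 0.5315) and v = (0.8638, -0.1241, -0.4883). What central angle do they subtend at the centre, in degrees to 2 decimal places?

u·v = -0.7035; |u| = 1.0000, |v| = 1.0000.
cos θ = (u·v)/(|u||v|) = -0.7034, so θ = 134.70°.

134.70°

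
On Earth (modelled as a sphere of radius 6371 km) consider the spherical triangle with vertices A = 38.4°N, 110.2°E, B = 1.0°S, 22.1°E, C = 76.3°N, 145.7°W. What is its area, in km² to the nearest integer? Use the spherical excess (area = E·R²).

43591500 km²

Side lengths (central angles): a = 1.8218, b = 0.9785, c = 1.5557 rad; semiperimeter s = 2.1780.
By l'Huilier's theorem, tan(E/4) = √[tan(s/2) tan((s−a)/2) tan((s−b)/2) tan((s−c)/2)], giving spherical excess E = 1.0740 rad.
Area = E·R² = 1.0740 × (6371)² ≈ 43591500 km².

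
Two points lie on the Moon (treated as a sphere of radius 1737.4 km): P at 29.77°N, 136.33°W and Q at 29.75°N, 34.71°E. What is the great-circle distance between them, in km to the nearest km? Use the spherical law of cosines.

3635 km

With latitudes φ₁ = 29.770°, φ₂ = 29.750° and longitude difference Δλ = 171.040°:
cos c = sin φ₁ sin φ₂ + cos φ₁ cos φ₂ cos Δλ = (0.4965)(0.4962) + (0.8680)(0.8682)(-0.9878) = -0.49804,
so c = arccos(-0.49804) = 2.09213 rad.
Distance = R·c = 1737.4 × 2.0921 ≈ 3635 km.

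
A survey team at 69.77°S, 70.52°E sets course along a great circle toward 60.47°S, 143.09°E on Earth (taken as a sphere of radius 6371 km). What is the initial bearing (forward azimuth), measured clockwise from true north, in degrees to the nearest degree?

109°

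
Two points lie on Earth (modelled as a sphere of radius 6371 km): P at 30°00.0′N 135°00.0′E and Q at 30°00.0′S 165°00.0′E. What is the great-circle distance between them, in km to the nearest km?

With latitudes φ₁ = 30.000°, φ₂ = -30.000° and longitude difference Δλ = 30.000°:
Haversine: a = sin²(Δφ/2) + cos φ₁ cos φ₂ sin²(Δλ/2) = 0.2500 + (0.8660)(0.8660)(0.0670) = 0.30024.
Central angle c = 2·arcsin(√a) = 1.15980 rad.
Distance = R·c = 6371 × 1.1598 ≈ 7389 km.

7389 km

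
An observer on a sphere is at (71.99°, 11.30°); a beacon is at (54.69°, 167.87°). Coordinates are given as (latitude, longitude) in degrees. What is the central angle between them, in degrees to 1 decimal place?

Let φ₁ = 1.2565 rad, φ₂ = 0.9545 rad, and Δλ = 2.7327 rad.
Haversine: a = sin²(Δφ/2) + cos φ₁ cos φ₂ sin²(Δλ/2) = 0.0226 + (0.3092)(0.5780)(0.9588) = 0.19396.
Central angle c = 2·arcsin(√a) = 0.91211 rad.
So the angular separation is 52.3°.

52.3°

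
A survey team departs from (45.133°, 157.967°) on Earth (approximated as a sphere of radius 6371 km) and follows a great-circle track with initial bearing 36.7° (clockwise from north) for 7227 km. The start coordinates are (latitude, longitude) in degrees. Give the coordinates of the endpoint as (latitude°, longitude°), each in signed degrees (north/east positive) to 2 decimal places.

Angular distance δ = d/R = 7227/6371 = 1.13436 rad; initial bearing θ = 0.6405 rad.
sin φ₂ = sin φ₁ cos δ + cos φ₁ sin δ cos θ = (0.7087)(0.4227) + (0.7055)(0.9063)(0.8018) = 0.8122, so φ₂ = 54.31°.
Δλ = atan2(sin θ sin δ cos φ₁, cos δ − sin φ₁ sin φ₂) = atan2(0.3821, -0.1529) = 111.814°.
λ₂ = 157.967° + 111.814° = 269.78° → -90.22° after wrapping to (−180°, 180°].

54.31°, -90.22°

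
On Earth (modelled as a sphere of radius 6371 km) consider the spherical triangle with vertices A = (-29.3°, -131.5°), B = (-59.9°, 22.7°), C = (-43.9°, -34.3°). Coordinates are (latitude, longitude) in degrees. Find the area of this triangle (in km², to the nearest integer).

21125056 km²

Side lengths (central angles): a = 0.6490, b = 1.3072, c = 1.5412 rad; semiperimeter s = 1.7486.
By l'Huilier's theorem, tan(E/4) = √[tan(s/2) tan((s−a)/2) tan((s−b)/2) tan((s−c)/2)], giving spherical excess E = 0.5205 rad.
Area = E·R² = 0.5205 × (6371)² ≈ 21125056 km².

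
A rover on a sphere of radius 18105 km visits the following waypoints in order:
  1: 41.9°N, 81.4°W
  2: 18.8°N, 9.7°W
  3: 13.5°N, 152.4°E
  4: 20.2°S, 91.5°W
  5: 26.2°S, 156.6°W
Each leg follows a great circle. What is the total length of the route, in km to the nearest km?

121871 km

Leg 1→2: central angle 1.1191 rad, distance 20262.0 km.
Leg 2→3: central angle 2.4993 rad, distance 45249.2 km.
Leg 3→4: central angle 2.0738 rad, distance 37546.6 km.
Leg 4→5: central angle 1.0391 rad, distance 18813.0 km.
Total: 20262.0 + 45249.2 + 37546.6 + 18813.0 ≈ 121871 km.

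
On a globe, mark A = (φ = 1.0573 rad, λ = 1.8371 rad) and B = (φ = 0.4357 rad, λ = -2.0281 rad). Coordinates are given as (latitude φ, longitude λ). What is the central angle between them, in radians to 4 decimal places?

With latitudes φ₁ = 60.579°, φ₂ = 24.964° and longitude difference Δλ = 138.540°:
cos c = sin φ₁ sin φ₂ + cos φ₁ cos φ₂ cos Δλ = (0.8710)(0.4220) + (0.4912)(0.9066)(-0.7494) = 0.03387,
so c = arccos(0.03387) = 1.53692 rad.
So the angular separation is 1.5369 rad.

1.5369 rad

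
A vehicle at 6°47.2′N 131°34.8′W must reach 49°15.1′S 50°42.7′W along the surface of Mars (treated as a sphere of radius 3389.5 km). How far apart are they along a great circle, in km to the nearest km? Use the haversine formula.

In radians: φ₁ = 0.1184, φ₂ = -0.8596, Δλ = 80.868° = 1.4114 rad.
Haversine: a = sin²(Δφ/2) + cos φ₁ cos φ₂ sin²(Δλ/2) = 0.2207 + (0.9930)(0.6527)(0.4206) = 0.49333.
Central angle c = 2·arcsin(√a) = 1.55746 rad.
Distance = R·c = 3389.5 × 1.5575 ≈ 5279 km.

5279 km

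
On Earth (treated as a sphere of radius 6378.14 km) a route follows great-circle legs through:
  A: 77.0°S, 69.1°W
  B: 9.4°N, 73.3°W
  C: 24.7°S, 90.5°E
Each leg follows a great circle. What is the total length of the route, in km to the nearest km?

Leg A→B: central angle 1.5086 rad, distance 9621.8 km.
Leg B→C: central angle 2.7624 rad, distance 17619.1 km.
Total: 9621.8 + 17619.1 ≈ 27241 km.

27241 km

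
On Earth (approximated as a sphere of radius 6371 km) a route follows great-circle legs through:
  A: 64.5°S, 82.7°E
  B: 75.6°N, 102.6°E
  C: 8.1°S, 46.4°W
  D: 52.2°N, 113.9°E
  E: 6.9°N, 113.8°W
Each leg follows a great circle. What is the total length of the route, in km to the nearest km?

54752 km

Leg A→B: central angle 2.4552 rad, distance 15642.3 km.
Leg B→C: central angle 1.9257 rad, distance 12268.7 km.
Leg C→D: central angle 2.3221 rad, distance 14794.3 km.
Leg D→E: central angle 1.8908 rad, distance 12046.4 km.
Total: 15642.3 + 12268.7 + 14794.3 + 12046.4 ≈ 54752 km.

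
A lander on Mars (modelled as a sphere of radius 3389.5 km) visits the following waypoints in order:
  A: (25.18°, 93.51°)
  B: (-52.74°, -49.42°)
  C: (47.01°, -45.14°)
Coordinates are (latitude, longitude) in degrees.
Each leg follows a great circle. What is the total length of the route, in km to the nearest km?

14239 km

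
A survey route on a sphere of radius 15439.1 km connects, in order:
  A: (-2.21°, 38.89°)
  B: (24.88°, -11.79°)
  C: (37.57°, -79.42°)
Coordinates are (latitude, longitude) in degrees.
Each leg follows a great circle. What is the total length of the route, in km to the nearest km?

Leg A→B: central angle 0.9786 rad, distance 15108.6 km.
Leg B→C: central angle 1.0120 rad, distance 15624.0 km.
Total: 15108.6 + 15624.0 ≈ 30733 km.

30733 km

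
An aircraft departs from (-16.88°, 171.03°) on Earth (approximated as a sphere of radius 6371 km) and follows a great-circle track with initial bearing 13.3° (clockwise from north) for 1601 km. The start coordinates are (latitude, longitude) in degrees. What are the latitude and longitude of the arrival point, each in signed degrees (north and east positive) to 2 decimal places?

Angular distance δ = d/R = 1601/6371 = 0.25129 rad; initial bearing θ = 0.2321 rad.
sin φ₂ = sin φ₁ cos δ + cos φ₁ sin δ cos θ = (-0.2904)(0.9686) + (0.9569)(0.2487)(0.9732) = -0.0497, so φ₂ = -2.85°.
Δλ = atan2(sin θ sin δ cos φ₁, cos δ − sin φ₁ sin φ₂) = atan2(0.0547, 0.9542) = 3.283°.
λ₂ = 171.030° + 3.283° = 174.31°.

-2.85°, 174.31°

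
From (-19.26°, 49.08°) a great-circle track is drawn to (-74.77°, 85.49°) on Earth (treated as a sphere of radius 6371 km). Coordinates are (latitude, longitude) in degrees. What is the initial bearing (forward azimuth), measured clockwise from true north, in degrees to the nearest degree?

With φ₁ = -0.3362, φ₂ = -1.3050, Δλ = 0.6355 rad, the forward-azimuth formula gives
θ = atan2( sin Δλ cos φ₂ , cos φ₁ sin φ₂ − sin φ₁ cos φ₂ cos Δλ ) = atan2(0.1559, -0.8411) = 169.50°.
So the initial bearing is 169°.

169°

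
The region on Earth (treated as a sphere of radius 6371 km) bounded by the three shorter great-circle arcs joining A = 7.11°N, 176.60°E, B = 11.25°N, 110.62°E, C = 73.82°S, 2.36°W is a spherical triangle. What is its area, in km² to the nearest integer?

Side lengths (central angles): a = 1.8693, b = 1.9772, c = 1.1370 rad; semiperimeter s = 2.4918.
By l'Huilier's theorem, tan(E/4) = √[tan(s/2) tan((s−a)/2) tan((s−b)/2) tan((s−c)/2)], giving spherical excess E = 1.6899 rad.
Area = E·R² = 1.6899 × (6371)² ≈ 68592272 km².

68592272 km²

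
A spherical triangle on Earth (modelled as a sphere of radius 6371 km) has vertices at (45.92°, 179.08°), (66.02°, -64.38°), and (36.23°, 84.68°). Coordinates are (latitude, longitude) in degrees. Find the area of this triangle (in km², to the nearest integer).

Side lengths (central angles): a = 1.3090, b = 1.1794, c = 1.0122 rad; semiperimeter s = 1.7502.
By l'Huilier's theorem, tan(E/4) = √[tan(s/2) tan((s−a)/2) tan((s−b)/2) tan((s−c)/2)], giving spherical excess E = 0.6915 rad.
Area = E·R² = 0.6915 × (6371)² ≈ 28066780 km².

28066780 km²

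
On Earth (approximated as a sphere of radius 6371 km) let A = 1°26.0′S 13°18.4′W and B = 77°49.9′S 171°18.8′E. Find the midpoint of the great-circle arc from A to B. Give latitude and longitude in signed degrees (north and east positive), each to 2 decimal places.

-51.77°, -14.54°

Central angle δ = 1.7575 rad. Interpolating on the sphere with fraction f = 0.5:
P = [sin((1−f)δ)·A + sin(fδ)·B] / sin δ = 0.7835·A + 0.7835·B in Cartesian coordinates,
giving P = (0.5990, -0.1553, -0.7855), i.e. latitude -51.77°, longitude -14.54°.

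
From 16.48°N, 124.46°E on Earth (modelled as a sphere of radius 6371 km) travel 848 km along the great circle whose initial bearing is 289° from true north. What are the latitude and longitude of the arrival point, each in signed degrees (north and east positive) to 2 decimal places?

Angular distance δ = d/R = 848/6371 = 0.13310 rad; initial bearing θ = 5.0440 rad.
sin φ₂ = sin φ₁ cos δ + cos φ₁ sin δ cos θ = (0.2837)(0.9912) + (0.9589)(0.1327)(0.3256) = 0.3226, so φ₂ = 18.82°.
Δλ = atan2(sin θ sin δ cos φ₁, cos δ − sin φ₁ sin φ₂) = atan2(-0.1203, 0.8996) = -7.618°.
λ₂ = 124.460° − 7.618° = 116.84°.

18.82°, 116.84°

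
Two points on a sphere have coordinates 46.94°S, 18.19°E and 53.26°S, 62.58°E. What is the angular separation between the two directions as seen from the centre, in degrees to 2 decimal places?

28.67°

With latitudes φ₁ = -46.940°, φ₂ = -53.260° and longitude difference Δλ = 44.390°:
cos c = sin φ₁ sin φ₂ + cos φ₁ cos φ₂ cos Δλ = (-0.7306)(-0.8014) + (0.6828)(0.5982)(0.7146) = 0.87736,
so c = arccos(0.87736) = 0.50047 rad.
So the angular separation is 28.67°.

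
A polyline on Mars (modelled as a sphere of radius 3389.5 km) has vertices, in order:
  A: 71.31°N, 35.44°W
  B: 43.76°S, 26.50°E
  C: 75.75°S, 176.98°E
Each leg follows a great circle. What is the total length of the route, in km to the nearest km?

10771 km

Leg A→B: central angle 2.1487 rad, distance 7283.1 km.
Leg B→C: central angle 1.0290 rad, distance 3487.9 km.
Total: 7283.1 + 3487.9 ≈ 10771 km.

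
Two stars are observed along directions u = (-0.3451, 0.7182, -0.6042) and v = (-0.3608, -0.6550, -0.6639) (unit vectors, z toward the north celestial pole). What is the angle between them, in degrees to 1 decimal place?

u·v = 0.0552; |u| = 1.0000, |v| = 1.0000.
cos θ = (u·v)/(|u||v|) = 0.0552, so θ = 86.8°.

86.8°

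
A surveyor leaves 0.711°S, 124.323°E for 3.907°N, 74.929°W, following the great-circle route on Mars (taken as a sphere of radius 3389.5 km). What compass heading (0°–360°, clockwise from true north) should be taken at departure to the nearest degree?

With φ₁ = -0.0124, φ₂ = 0.0682, Δλ = 2.8056 rad, the forward-azimuth formula gives
θ = atan2( sin Δλ cos φ₂ , cos φ₁ sin φ₂ − sin φ₁ cos φ₂ cos Δλ ) = atan2(0.3290, 0.0564) = 80.26°.
So the initial bearing is 80°.

80°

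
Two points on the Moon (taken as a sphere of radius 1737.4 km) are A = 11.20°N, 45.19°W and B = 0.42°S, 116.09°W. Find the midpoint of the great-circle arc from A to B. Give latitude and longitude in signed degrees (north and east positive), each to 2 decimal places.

6.61°, -81.03°

The central angle between A and B is δ = 1.2455 rad.
With f = 0.5, the slerp weights are sin((1−f)δ)/sin δ = 0.6156 and sin(fδ)/sin δ = 0.6156.
Weighted sum of the unit vectors: (0.6156)·(0.6913,-0.6959,0.1942) + (0.6156)·(-0.4398,-0.8981,-0.0073) = (0.1549, -0.9812, 0.1151).
Converting back: φ = atan2(z, √(x²+y²)) = 6.61°, λ = atan2(y, x) = -81.03°.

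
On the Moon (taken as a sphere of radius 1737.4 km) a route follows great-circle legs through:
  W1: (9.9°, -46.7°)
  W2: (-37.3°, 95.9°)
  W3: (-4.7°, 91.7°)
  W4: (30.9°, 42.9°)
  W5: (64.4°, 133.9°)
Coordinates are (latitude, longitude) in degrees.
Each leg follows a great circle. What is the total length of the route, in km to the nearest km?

Leg W1→W2: central angle 2.3843 rad, distance 4142.5 km.
Leg W2→W3: central angle 0.5729 rad, distance 995.4 km.
Leg W3→W4: central angle 1.0225 rad, distance 1776.5 km.
Leg W4→W5: central angle 1.0966 rad, distance 1905.2 km.
Total: 4142.5 + 995.4 + 1776.5 + 1905.2 ≈ 8820 km.

8820 km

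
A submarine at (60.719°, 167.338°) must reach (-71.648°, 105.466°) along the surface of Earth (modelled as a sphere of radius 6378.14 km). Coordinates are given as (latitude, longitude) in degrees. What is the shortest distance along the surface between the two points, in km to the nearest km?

15479 km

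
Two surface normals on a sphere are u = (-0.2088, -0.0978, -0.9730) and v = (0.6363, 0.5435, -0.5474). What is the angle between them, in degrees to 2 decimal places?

u·v = 0.3466; |u| = 0.9999, |v| = 1.0000.
cos θ = (u·v)/(|u||v|) = 0.3466, so θ = 69.72°.

69.72°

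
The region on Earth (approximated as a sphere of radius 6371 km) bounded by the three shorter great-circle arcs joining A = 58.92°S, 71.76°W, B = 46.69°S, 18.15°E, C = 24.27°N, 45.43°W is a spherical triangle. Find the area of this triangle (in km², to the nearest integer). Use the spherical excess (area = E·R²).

Side lengths (central angles): a = 1.5917, b = 1.5010, c = 0.8973 rad; semiperimeter s = 1.9950.
By l'Huilier's theorem, tan(E/4) = √[tan(s/2) tan((s−a)/2) tan((s−b)/2) tan((s−c)/2)], giving spherical excess E = 0.8698 rad.
Area = E·R² = 0.8698 × (6371)² ≈ 35304962 km².

35304962 km²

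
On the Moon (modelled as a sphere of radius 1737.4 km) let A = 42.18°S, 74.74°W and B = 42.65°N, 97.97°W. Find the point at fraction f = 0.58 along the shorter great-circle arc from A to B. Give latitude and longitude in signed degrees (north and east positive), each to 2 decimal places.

Central angle δ = 1.5249 rad. Interpolating on the sphere with fraction f = 0.58:
P = [sin((1−f)δ)·A + sin(fδ)·B] / sin δ = 0.5982·A + 0.7744·B in Cartesian coordinates,
giving P = (0.0377, -0.9917, 0.1230), i.e. latitude 7.06°, longitude -87.82°.

7.06°, -87.82°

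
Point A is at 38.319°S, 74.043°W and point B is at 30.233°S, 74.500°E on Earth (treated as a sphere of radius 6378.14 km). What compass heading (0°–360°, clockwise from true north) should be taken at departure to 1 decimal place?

152.1°

Δλ = 148.543° = 2.5926 rad.
y = sin Δλ · cos φ₂ = (0.5219)(0.8640) = 0.4509
x = cos φ₁ sin φ₂ − sin φ₁ cos φ₂ cos Δλ = (0.7846)(-0.5035) − (-0.6200)(0.8640)(-0.8530) = -0.8520
θ = atan2(y, x) = 152.11°, so the bearing is 152.1°.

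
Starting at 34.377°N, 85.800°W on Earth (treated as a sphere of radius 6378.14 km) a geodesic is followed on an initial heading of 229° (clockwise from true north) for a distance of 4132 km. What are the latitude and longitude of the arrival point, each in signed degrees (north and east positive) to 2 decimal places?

Angular distance δ = d/R = 4132/6378.14 = 0.64784 rad; initial bearing θ = 3.9968 rad.
sin φ₂ = sin φ₁ cos δ + cos φ₁ sin δ cos θ = (0.5646)(0.7974) + (0.8253)(0.6035)(-0.6561) = 0.1235, so φ₂ = 7.09°.
Δλ = atan2(sin θ sin δ cos φ₁, cos δ − sin φ₁ sin φ₂) = atan2(-0.3759, 0.7277) = -27.319°.
λ₂ = -85.800° − 27.319° = -113.12°.

7.09°, -113.12°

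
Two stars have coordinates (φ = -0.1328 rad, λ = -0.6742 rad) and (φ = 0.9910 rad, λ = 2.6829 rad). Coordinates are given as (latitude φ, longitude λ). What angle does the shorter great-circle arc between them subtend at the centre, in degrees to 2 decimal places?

129.88°

Let φ₁ = -0.1328 rad, φ₂ = 0.9910 rad, and Δλ = -2.9261 rad.
Haversine: a = sin²(Δφ/2) + cos φ₁ cos φ₂ sin²(Δλ/2) = 0.2839 + (0.9912)(0.5479)(0.9884) = 0.82062.
Central angle c = 2·arcsin(√a) = 2.26691 rad.
So the angular separation is 129.88°.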